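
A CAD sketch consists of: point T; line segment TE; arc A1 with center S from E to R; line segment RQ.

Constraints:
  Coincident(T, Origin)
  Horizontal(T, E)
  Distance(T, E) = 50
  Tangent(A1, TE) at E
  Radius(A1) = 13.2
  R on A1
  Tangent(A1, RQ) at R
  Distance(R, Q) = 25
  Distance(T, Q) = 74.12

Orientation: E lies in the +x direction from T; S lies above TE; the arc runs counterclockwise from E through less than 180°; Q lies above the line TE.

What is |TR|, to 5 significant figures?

64.511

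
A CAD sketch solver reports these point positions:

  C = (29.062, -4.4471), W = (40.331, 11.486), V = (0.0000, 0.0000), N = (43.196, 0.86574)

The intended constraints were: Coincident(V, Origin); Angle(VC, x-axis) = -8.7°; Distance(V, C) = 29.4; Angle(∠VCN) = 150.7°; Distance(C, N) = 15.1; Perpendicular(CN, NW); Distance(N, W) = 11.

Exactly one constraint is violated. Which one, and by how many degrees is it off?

Perpendicular(CN, NW) — off by 5.50°.

V = (0.00, 0.00) ✓; VC at -8.700° ✓; |VC| = 29.40 ✓; ∠VCN = 150.7° ✓; |CN| = 15.10 ✓; ∠(CN, NW) = 84.50° ✗; |NW| = 11.00 ✓.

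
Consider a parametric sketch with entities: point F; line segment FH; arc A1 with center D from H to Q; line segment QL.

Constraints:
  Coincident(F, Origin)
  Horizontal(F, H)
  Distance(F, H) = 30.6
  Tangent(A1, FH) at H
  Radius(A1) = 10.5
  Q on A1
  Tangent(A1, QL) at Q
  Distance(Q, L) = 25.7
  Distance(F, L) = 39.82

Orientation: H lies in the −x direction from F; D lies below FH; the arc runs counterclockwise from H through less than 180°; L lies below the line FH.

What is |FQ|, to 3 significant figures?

41.8

F is at the origin; F and H share the same y with |FH| = 30.6 and H on the −x side, so H = (-30.6, 0.00). The tangent condition forces DH to be normal to FH, so D = H + (0, -10.5) = (-30.6, -10.5). Since DQ ⟂ QL (tangency), |DL| = √(10.5² + 25.7²) = 27.8 regardless of where Q sits on A1. So L lies on both circle(F, 39.82) and circle(D, 27.8); the below-FH intersection is L = (-18.3, -35.4). Q is the foot of the tangent from L: Q = (-37.5, -18.4).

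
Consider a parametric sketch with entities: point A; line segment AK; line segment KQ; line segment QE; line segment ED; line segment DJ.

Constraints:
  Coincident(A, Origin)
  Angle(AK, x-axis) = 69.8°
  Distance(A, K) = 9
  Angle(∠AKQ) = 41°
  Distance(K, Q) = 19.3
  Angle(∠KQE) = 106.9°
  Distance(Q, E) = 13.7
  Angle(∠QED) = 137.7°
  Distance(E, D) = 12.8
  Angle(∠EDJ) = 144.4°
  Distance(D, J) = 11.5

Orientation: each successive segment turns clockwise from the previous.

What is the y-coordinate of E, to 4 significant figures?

-17.97

A is at the origin; AK runs at 69.8° with length 9.0, so K = (3.108, 8.446). ∠AKQ = 41.0° gives KQ at -69.20° from the x-axis; with |KQ| = 19.3, Q = (9.961, -9.596). ∠KQE = 106.9° gives QE at -142.3° from the x-axis; with |QE| = 13.7, E = (-0.8785, -17.97). So E.y = -17.97.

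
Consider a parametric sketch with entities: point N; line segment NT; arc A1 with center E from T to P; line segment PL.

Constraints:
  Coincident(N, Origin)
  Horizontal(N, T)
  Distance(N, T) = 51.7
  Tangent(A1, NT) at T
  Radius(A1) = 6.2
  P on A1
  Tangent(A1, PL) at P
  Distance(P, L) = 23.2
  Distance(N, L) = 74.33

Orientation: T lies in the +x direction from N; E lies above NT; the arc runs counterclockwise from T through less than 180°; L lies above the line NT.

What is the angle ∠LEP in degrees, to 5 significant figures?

75.038°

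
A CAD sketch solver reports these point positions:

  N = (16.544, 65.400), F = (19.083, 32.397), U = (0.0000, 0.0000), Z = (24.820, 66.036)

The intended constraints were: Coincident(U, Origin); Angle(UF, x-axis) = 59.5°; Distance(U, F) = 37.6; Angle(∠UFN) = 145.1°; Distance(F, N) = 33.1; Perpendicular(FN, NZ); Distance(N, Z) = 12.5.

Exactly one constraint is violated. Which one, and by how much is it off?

Distance(N, Z) = 12.5 — off by 4.20.

U = (0.00, 0.00) ✓; UF at 59.50° ✓; |UF| = 37.60 ✓; ∠UFN = 145.1° ✓; |FN| = 33.10 ✓; ∠(FN, NZ) = 90.00° ✓; |NZ| = 8.300 ✗.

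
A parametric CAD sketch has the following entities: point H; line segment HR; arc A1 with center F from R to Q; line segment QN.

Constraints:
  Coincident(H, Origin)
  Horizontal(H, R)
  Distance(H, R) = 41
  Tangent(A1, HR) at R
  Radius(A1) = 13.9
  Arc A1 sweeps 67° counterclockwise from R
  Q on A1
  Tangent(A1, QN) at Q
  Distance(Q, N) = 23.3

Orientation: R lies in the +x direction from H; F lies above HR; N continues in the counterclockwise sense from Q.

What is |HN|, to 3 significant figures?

69.7

On A1, R sits at bearing -90° from F; a 67° counterclockwise sweep puts Q at bearing -23°, so Q = F + 13.9·(cos -23°, sin -23°) = (53.8, 8.47). A1 meets QN tangentially, so FQ is at right angles to QN, so QN runs along (−sin -23°, cos -23°); with |QN| = 23.3, N = (62.9, 29.9). Then |HN| = |N − H| = 69.7.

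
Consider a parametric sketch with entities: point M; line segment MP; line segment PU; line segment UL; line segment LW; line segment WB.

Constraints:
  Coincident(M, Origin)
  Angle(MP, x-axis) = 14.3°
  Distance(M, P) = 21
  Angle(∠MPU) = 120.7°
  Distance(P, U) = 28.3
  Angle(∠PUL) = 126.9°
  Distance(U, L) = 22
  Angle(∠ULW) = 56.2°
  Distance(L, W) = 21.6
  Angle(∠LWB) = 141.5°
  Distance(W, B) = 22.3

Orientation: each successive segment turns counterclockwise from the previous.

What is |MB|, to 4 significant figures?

17.47

M is at the origin; MP runs at 14.3° with length 21.0, so P = (20.35, 5.187). ∠MPU = 120.7° gives PU at 73.60° from the x-axis; with |PU| = 28.3, U = (28.34, 32.34). ∠PUL = 126.9° gives UL at 126.7° from the x-axis; with |UL| = 22.0, L = (15.19, 49.97). ∠ULW = 56.2° gives LW at -109.5° from the x-axis; with |LW| = 21.6, W = (7.982, 29.61). ∠LWB = 141.5° gives WB at -71.00° from the x-axis; with |WB| = 22.3, B = (15.24, 8.529). Then |MB| = |B − M| = 17.47.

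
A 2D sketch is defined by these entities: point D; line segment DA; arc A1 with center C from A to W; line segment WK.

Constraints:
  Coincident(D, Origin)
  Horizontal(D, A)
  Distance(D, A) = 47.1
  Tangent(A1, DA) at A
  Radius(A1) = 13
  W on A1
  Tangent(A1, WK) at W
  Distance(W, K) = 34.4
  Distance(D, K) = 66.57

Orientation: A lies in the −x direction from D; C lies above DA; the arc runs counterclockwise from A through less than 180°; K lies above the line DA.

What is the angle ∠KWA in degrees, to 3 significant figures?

127°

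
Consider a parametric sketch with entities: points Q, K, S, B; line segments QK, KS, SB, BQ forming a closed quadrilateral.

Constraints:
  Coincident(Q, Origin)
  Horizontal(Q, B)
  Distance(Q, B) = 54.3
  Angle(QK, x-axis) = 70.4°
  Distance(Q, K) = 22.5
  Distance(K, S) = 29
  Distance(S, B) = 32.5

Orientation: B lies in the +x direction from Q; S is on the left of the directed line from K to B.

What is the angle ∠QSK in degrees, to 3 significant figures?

25.5°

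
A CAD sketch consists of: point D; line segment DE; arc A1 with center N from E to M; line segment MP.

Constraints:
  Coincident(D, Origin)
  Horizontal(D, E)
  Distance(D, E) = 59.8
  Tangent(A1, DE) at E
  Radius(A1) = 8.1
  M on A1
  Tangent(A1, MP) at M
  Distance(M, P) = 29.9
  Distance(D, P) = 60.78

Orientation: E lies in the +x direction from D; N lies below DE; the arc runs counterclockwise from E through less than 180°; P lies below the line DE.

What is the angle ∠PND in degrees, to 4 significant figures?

75.96°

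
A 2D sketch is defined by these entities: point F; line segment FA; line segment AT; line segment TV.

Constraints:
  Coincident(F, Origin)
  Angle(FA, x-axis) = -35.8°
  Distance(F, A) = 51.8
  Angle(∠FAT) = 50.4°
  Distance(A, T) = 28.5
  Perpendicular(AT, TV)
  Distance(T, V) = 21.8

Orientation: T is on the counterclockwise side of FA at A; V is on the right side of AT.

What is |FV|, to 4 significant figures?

61.88

∠FAT = 50.4°, so AT runs at -35.8° + (180° − 50.4°) = 93.80° from the x-axis; with |AT| = 28.5, T = A + 28.5·(cos 93.80°, sin 93.80°) = (40.12, -1.863). AT ⟂ TV; with |TV| = 21.8 on the right of AT, V = T + 21.8·(0.9978, 0.06627) = (61.88, -0.4187). Then |FV| = |V − F| = 61.88.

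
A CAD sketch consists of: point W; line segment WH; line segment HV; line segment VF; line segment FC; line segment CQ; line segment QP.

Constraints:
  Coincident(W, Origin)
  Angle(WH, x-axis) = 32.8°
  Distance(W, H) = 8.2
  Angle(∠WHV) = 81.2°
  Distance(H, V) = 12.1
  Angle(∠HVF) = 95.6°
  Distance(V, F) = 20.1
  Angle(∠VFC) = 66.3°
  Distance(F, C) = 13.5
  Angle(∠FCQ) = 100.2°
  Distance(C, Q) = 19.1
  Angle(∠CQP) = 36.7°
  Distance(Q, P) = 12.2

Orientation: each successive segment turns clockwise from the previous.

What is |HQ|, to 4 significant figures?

4.952

W is at the origin; WH runs at 32.8° with length 8.2, so H = (6.893, 4.442). ∠WHV = 81.2° gives HV at -66.00° from the x-axis; with |HV| = 12.1, V = (11.81, -6.612). ∠HVF = 95.6° gives VF at -150.4° from the x-axis; with |VF| = 20.1, F = (-5.663, -16.54). ∠VFC = 66.3° gives FC at 95.90° from the x-axis; with |FC| = 13.5, C = (-7.050, -3.112). ∠FCQ = 100.2° gives CQ at 16.10° from the x-axis; with |CQ| = 19.1, Q = (11.30, 2.185). Then |HQ| = |Q − H| = 4.952.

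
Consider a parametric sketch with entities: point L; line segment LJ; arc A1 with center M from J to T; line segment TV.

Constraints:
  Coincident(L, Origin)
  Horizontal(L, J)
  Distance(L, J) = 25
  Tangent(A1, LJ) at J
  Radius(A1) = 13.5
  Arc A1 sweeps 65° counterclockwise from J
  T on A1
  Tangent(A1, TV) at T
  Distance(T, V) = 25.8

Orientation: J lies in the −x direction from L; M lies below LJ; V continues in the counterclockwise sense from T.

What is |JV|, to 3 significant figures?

38.8

On A1, J sits at bearing 90° from M; a 65° counterclockwise sweep puts T at bearing 155°, so T = M + 13.5·(cos 155°, sin 155°) = (-37.2, -7.79). A1 meets TV tangentially, so MT is at right angles to TV, so TV runs along (−sin 155°, cos 155°); with |TV| = 25.8, V = (-48.1, -31.2). Then |JV| = |V − J| = 38.8.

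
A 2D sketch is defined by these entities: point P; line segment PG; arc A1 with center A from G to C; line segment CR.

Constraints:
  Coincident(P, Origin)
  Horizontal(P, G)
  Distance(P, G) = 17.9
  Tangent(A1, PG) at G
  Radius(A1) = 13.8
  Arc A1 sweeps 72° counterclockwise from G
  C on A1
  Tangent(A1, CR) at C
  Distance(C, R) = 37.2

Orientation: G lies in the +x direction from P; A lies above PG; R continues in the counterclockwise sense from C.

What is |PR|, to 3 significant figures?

61.8

P is at the origin; P and G share the same y with |PG| = 17.9 and G on the +x side, so G = (17.9, 0.00). The tangent condition forces AG to be normal to PG, so A = G + (0, 13.8) = (17.9, 13.8). On A1, G sits at bearing -90° from A; a 72° counterclockwise sweep puts C at bearing -18°, so C = A + 13.8·(cos -18°, sin -18°) = (31.0, 9.54). Since A1 is tangent to CR there, AC ⟂ CR, so CR runs along (−sin -18°, cos -18°); with |CR| = 37.2, R = (42.5, 44.9). Then |PR| = |R − P| = 61.8.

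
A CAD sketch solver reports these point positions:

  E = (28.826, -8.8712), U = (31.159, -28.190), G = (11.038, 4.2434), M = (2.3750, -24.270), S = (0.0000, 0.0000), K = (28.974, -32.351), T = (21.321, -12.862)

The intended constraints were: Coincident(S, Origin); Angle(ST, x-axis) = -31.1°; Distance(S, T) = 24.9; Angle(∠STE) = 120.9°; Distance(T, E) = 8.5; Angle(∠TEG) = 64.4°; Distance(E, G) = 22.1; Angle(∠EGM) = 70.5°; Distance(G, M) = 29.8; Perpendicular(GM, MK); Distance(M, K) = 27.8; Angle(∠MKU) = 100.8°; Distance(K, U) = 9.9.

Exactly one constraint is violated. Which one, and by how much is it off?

Distance(K, U) = 9.9 — off by 5.20.

S = (0.00, 0.00) ✓; ST at -31.10° ✓; |ST| = 24.90 ✓; ∠STE = 120.9° ✓; |TE| = 8.500 ✓; ∠TEG = 64.40° ✓; |EG| = 22.10 ✓; ∠EGM = 70.50° ✓; |GM| = 29.80 ✓; ∠(GM, MK) = 90.00° ✓; |MK| = 27.80 ✓; ∠MKU = 100.8° ✓; |KU| = 4.700 ✗.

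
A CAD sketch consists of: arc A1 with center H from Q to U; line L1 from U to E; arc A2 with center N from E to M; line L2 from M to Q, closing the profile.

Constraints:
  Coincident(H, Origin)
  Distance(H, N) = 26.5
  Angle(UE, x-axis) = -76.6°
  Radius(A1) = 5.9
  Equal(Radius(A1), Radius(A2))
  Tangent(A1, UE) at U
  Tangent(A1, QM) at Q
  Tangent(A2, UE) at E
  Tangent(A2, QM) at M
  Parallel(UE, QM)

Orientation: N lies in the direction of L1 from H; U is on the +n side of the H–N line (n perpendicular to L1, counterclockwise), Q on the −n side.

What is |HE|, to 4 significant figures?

27.15

The slot axis is L1's direction at -76.6°, so u = (cos -76.6°, sin -76.6°) = (0.2317, -0.9728) and n = (−sin -76.6°, cos -76.6°) = (0.9728, 0.2317). H is at the origin and N lies 26.5 along u from H, so N = 26.5·u = (6.141, -25.78). Tangency of A1 to both parallel lines with radius 5.9 puts U and Q at H ± 5.9·n: U = (5.739, 1.367), Q = (-5.739, -1.367). Equal radii place E and M the same way about N: E = N + 5.9·n = (11.88, -24.41), M = N − 5.9·n = (0.4019, -27.15). Then |HE| = |E − H| = 27.15.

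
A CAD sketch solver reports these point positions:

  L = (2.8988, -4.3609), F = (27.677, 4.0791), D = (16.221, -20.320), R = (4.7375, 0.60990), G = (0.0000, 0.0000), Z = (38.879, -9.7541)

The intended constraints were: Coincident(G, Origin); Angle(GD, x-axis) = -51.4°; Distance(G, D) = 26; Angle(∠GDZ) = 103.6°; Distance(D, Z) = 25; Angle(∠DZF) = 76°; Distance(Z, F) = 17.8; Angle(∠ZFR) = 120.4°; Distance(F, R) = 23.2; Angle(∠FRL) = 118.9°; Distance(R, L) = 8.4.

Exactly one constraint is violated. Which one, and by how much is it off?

Distance(R, L) = 8.4 — off by 3.10.

G = (0.00, 0.00) ✓; GD at -51.40° ✓; |GD| = 26.00 ✓; ∠GDZ = 103.6° ✓; |DZ| = 25.00 ✓; ∠DZF = 76.00° ✓; |ZF| = 17.80 ✓; ∠ZFR = 120.4° ✓; |FR| = 23.20 ✓; ∠FRL = 118.9° ✓; |RL| = 5.300 ✗.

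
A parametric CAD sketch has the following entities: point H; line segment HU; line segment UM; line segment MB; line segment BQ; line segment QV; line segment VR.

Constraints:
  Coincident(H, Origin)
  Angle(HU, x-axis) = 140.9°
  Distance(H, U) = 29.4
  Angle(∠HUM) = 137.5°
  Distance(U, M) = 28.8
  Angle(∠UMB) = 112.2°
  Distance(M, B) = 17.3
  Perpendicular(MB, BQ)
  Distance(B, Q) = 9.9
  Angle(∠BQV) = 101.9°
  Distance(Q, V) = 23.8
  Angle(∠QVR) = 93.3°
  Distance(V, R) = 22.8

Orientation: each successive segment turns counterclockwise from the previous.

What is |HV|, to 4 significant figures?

39.79

MB ⟂ BQ, so BQ runs at -18.80°; with |BQ| = 9.9, Q = (-47.77, -2.734). ∠BQV = 101.9° gives QV at 59.30° from the x-axis; with |QV| = 23.8, V = (-35.62, 17.73). Then |HV| = |V − H| = 39.79.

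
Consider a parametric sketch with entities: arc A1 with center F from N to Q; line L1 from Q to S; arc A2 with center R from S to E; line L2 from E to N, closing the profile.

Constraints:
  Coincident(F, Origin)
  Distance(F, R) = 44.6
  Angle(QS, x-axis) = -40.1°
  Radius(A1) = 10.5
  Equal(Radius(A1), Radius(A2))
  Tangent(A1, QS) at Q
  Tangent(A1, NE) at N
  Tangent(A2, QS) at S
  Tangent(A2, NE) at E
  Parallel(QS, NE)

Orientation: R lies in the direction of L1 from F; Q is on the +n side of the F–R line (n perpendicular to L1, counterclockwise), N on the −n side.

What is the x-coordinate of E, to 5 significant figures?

27.352

Tangency of A1 to both parallel lines with radius 10.5 puts Q and N at F ± 10.5·n: Q = (6.7633, 8.0317), N = (-6.7633, -8.0317). Equal radii place S and E the same way about R: S = R + 10.5·n = (40.879, -20.696), E = R − 10.5·n = (27.352, -36.760). So E.x = 27.352.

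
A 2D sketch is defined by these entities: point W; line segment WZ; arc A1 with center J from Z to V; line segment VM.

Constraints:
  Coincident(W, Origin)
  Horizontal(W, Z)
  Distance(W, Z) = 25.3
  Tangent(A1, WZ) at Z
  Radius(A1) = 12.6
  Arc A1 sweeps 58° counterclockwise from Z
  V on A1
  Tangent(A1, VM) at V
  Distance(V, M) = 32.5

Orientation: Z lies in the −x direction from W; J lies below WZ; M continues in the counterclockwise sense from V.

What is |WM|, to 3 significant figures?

62.9

On A1, Z sits at bearing 90° from J; a 58° counterclockwise sweep puts V at bearing 148°, so V = J + 12.6·(cos 148°, sin 148°) = (-36.0, -5.92). Since A1 is tangent to VM there, JV ⟂ VM, so VM runs along (−sin 148°, cos 148°); with |VM| = 32.5, M = (-53.2, -33.5). Then |WM| = |M − W| = 62.9.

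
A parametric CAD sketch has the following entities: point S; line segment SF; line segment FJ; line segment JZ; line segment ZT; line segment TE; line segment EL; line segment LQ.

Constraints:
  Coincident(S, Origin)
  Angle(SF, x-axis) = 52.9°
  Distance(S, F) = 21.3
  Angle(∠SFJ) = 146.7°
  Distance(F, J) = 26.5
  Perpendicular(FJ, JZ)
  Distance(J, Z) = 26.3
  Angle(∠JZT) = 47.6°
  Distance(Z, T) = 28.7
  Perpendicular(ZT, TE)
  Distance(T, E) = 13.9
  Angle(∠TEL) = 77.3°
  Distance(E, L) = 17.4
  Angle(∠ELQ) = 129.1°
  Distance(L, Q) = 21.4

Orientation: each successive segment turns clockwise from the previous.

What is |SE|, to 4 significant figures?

35.78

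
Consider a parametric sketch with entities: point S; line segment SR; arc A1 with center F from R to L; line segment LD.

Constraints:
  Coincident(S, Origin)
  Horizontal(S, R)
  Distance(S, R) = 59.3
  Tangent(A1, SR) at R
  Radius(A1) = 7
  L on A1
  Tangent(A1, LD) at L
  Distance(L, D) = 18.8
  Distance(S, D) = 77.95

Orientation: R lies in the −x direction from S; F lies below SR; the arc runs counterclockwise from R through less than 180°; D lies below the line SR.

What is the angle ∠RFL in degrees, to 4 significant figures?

55.51°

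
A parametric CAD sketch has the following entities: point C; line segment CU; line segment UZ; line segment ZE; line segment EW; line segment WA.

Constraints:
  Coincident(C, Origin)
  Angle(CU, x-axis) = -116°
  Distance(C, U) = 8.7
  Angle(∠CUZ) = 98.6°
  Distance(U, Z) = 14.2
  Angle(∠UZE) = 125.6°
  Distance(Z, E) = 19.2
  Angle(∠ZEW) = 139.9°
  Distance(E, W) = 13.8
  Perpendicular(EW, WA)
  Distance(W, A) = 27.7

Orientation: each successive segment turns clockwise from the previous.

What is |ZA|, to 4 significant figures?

32.35

C is at the origin; CU runs at -116.0° with length 8.7, so U = (-3.814, -7.820). ∠CUZ = 98.6° gives UZ at 162.6° from the x-axis; with |UZ| = 14.2, Z = (-17.36, -3.573). ∠UZE = 125.6° gives ZE at 108.2° from the x-axis; with |ZE| = 19.2, E = (-23.36, 14.67). ∠ZEW = 139.9° gives EW at 68.10° from the x-axis; with |EW| = 13.8, W = (-18.21, 27.47). The perpendicularity gives WA at right angles to EW, so WA runs at -21.90°; with |WA| = 27.7, A = (7.487, 17.14). Then |ZA| = |A − Z| = 32.35.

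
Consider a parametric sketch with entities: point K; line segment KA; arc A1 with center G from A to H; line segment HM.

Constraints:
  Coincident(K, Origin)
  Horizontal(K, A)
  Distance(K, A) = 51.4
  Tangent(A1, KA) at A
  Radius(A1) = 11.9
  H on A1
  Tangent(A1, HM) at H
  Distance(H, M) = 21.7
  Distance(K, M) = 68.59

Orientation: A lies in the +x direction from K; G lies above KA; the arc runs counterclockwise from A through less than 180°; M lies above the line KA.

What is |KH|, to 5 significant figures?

64.657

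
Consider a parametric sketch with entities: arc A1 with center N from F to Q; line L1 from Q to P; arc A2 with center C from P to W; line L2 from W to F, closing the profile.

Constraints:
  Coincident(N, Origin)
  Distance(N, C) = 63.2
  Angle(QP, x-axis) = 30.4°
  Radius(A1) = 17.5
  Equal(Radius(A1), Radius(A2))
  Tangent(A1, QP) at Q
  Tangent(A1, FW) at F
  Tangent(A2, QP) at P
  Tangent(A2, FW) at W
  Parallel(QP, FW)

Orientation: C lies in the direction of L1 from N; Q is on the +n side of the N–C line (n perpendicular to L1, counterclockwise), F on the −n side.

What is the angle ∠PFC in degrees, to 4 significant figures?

13.50°

The slot axis is L1's direction at 30.4°, so u = (cos 30.4°, sin 30.4°) = (0.8625, 0.5060) and n = (−sin 30.4°, cos 30.4°) = (-0.5060, 0.8625). N is at the origin and C lies 63.2 along u from N, so C = 63.2·u = (54.51, 31.98). Tangency of A1 to both parallel lines with radius 17.5 puts Q and F at N ± 17.5·n: Q = (-8.856, 15.09), F = (8.856, -15.09). Equal radii place P and W the same way about C: P = C + 17.5·n = (45.66, 47.08), W = C − 17.5·n = (63.37, 16.89). Then cos ∠PFC = FP·FC / (|FP||FC|), giving 13.50°.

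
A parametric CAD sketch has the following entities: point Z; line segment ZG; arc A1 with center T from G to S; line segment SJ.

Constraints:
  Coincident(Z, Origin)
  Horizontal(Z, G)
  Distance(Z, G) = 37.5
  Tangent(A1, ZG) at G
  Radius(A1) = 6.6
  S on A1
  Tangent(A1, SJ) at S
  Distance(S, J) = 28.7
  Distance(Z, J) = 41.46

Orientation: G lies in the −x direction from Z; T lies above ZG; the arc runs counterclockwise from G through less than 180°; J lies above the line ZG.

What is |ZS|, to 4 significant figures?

31.48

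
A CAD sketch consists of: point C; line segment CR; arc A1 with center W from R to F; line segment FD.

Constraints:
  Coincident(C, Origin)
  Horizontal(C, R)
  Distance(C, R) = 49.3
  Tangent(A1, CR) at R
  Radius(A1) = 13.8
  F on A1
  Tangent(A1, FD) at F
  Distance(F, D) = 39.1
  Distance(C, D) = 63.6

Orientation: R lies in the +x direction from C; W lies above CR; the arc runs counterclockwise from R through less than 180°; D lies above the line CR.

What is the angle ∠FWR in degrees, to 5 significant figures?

129.07°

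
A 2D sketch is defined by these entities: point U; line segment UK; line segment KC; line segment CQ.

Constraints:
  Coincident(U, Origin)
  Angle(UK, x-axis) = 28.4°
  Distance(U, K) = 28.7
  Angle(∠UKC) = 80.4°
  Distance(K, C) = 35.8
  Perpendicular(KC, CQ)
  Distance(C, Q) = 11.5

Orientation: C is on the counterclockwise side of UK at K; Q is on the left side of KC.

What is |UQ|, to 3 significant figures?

35.3

U is at the origin; UK runs at 28.4° with length 28.7, so K = 28.7·(cos 28.4°, sin 28.4°) = (25.2, 13.7). ∠UKC = 80.4°, so KC runs at 28.4° + (180° − 80.4°) = 128° from the x-axis; with |KC| = 35.8, C = K + 35.8·(cos 128°, sin 128°) = (3.21, 41.9). KC is perpendicular to CQ; with |CQ| = 11.5 on the left of KC, Q = C + 11.5·(-0.788, -0.616) = (-5.86, 34.8). Then |UQ| = |Q − U| = 35.3.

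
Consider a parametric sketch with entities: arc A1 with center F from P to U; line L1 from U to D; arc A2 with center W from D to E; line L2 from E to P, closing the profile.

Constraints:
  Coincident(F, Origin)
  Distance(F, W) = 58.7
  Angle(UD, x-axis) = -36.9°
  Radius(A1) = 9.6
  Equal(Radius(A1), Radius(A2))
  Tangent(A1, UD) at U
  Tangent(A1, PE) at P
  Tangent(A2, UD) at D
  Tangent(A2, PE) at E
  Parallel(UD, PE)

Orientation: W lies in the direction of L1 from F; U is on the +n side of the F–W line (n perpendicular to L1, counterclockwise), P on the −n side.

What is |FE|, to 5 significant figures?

59.480

The slot axis is L1's direction at -36.9°, so u = (cos -36.9°, sin -36.9°) = (0.79968, -0.60042) and n = (−sin -36.9°, cos -36.9°) = (0.60042, 0.79968). F is at the origin and W lies 58.7 along u from F, so W = 58.7·u = (46.941, -35.245). Tangency of A1 to both parallel lines with radius 9.6 puts U and P at F ± 9.6·n: U = (5.7640, 7.6770), P = (-5.7640, -7.6770). Equal radii place D and E the same way about W: D = W + 9.6·n = (52.706, -27.568), E = W − 9.6·n = (41.177, -42.922). Then |FE| = |E − F| = 59.480.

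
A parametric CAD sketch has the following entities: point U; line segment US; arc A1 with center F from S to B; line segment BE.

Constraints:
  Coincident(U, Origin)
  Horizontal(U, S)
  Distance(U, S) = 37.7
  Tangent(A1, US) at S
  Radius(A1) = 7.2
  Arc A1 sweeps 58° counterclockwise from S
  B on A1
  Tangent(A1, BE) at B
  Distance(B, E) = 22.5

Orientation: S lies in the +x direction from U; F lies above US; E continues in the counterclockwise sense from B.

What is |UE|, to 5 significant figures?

60.087

U is at the origin; US is horizontal with |US| = 37.7 and S on the +x side, so S = (37.700, 0.0000). A1 meets US tangentially, so FS is at right angles to US, so F = S + (0, 7.2) = (37.700, 7.2000). On A1, S sits at bearing -90° from F; a 58° counterclockwise sweep puts B at bearing -32°, so B = F + 7.2·(cos -32°, sin -32°) = (43.806, 3.3846). The tangent condition forces FB to be normal to BE, so BE runs along (−sin -32°, cos -32°); with |BE| = 22.5, E = (55.729, 22.466). Then |UE| = |E − U| = 60.087.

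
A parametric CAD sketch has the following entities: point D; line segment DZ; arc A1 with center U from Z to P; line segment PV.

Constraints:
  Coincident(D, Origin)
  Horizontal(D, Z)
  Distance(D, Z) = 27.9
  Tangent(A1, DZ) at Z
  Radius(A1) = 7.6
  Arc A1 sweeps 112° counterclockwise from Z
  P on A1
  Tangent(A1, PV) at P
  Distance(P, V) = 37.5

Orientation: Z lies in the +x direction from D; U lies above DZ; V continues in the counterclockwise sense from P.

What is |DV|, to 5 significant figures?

49.813

D is at the origin; D and Z share the same y with |DZ| = 27.9 and Z on the +x side, so Z = (27.900, 0.0000). Tangency of A1 to DZ means the radius UZ is perpendicular to DZ, so U = Z + (0, 7.6) = (27.900, 7.6000). On A1, Z sits at bearing -90° from U; a 112° counterclockwise sweep puts P at bearing 22°, so P = U + 7.6·(cos 22°, sin 22°) = (34.947, 10.447). Since A1 is tangent to PV there, UP ⟂ PV, so PV runs along (−sin 22°, cos 22°); with |PV| = 37.5, V = (20.899, 45.216). Then |DV| = |V − D| = 49.813.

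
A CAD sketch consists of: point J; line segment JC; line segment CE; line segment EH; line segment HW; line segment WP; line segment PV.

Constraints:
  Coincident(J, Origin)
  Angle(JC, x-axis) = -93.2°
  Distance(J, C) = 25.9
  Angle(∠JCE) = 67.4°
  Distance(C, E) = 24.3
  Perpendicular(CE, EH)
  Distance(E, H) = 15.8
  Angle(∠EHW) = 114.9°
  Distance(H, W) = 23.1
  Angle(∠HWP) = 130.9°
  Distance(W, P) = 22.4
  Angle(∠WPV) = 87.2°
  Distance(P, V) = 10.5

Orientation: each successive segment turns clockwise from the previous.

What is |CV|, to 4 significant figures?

14.16

J is at the origin; JC runs at -93.2° with length 25.9, so C = (-1.446, -25.86). ∠JCE = 67.4° gives CE at 154.2° from the x-axis; with |CE| = 24.3, E = (-23.32, -15.28). The perpendicularity gives EH at right angles to CE, so EH runs at 64.20°; with |EH| = 15.8, H = (-16.45, -1.058). ∠EHW = 114.9° gives HW at -0.9000° from the x-axis; with |HW| = 23.1, W = (6.650, -1.421). ∠HWP = 130.9° gives WP at -50.00° from the x-axis; with |WP| = 22.4, P = (21.05, -18.58). ∠WPV = 87.2° gives PV at -142.8° from the x-axis; with |PV| = 10.5, V = (12.69, -24.93). Then |CV| = |V − C| = 14.16.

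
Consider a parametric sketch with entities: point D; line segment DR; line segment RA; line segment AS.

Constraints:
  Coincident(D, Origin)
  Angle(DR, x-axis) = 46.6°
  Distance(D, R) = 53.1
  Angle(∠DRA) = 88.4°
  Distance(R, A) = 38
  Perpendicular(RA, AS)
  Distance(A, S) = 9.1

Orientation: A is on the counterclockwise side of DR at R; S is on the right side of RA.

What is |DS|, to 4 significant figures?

72.11

∠DRA = 88.4°, so RA runs at 46.6° + (180° − 88.4°) = 138.2° from the x-axis; with |RA| = 38.0, A = R + 38.0·(cos 138.2°, sin 138.2°) = (8.156, 63.91). The perpendicularity gives AS at right angles to RA; with |AS| = 9.1 on the right of RA, S = A + 9.1·(0.6665, 0.7455) = (14.22, 70.69). Then |DS| = |S − D| = 72.11.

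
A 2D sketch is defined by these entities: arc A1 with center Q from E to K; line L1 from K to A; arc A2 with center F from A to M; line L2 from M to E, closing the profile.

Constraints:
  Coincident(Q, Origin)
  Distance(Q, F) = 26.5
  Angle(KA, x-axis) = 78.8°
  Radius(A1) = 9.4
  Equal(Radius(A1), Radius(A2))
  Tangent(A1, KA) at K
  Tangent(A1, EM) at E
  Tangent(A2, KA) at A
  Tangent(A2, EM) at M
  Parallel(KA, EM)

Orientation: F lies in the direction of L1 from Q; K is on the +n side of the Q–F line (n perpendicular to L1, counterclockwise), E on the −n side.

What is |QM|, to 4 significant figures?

28.12

The slot axis is L1's direction at 78.8°, so u = (cos 78.8°, sin 78.8°) = (0.1942, 0.9810) and n = (−sin 78.8°, cos 78.8°) = (-0.9810, 0.1942). Q is at the origin and F lies 26.5 along u from Q, so F = 26.5·u = (5.147, 26.00). Tangency of A1 to both parallel lines with radius 9.4 puts K and E at Q ± 9.4·n: K = (-9.221, 1.826), E = (9.221, -1.826). Equal radii place A and M the same way about F: A = F + 9.4·n = (-4.074, 27.82), M = F − 9.4·n = (14.37, 24.17). Then |QM| = |M − Q| = 28.12.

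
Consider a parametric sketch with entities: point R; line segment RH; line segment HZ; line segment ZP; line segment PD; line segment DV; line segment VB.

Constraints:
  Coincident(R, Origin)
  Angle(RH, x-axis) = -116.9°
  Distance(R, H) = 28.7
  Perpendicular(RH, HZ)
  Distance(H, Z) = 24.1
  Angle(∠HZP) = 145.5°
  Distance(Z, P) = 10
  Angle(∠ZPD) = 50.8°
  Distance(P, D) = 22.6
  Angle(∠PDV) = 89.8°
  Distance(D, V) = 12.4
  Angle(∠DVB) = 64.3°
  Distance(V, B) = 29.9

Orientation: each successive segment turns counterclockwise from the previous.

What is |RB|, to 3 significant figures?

43.6

R is at the origin; RH runs at -116.9° with length 28.7, so H = (-13.0, -25.6). The perpendicularity gives HZ at right angles to RH, so HZ runs at -26.9°; with |HZ| = 24.1, Z = (8.51, -36.5). ∠HZP = 145.5° gives ZP at 7.60° from the x-axis; with |ZP| = 10.0, P = (18.4, -35.2). ∠ZPD = 50.8° gives PD at 137° from the x-axis; with |PD| = 22.6, D = (1.94, -19.7). ∠PDV = 89.8° gives DV at -133° from the x-axis; with |DV| = 12.4, V = (-6.51, -28.8). ∠DVB = 64.3° gives VB at -17.3° from the x-axis; with |VB| = 29.9, B = (22.0, -37.7). Then |RB| = |B − R| = 43.6.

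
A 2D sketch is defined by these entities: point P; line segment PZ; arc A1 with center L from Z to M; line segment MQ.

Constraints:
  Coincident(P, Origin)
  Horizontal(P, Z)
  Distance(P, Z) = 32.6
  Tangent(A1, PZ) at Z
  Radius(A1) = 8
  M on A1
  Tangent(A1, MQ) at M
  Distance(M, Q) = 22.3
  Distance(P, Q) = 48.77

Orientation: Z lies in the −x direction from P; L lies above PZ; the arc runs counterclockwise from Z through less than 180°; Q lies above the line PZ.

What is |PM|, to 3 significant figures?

28.5

P is at the origin; P and Z share the same y with |PZ| = 32.6 and Z on the −x side, so Z = (-32.6, 0.00). Since A1 is tangent to PZ there, LZ ⟂ PZ, so L = Z + (0, 8) = (-32.6, 8.00). Since LM ⟂ MQ (tangency), |LQ| = √(8.0² + 22.3²) = 23.7 regardless of where M sits on A1. So Q lies on both circle(P, 48.77) and circle(L, 23.7); the above-PZ intersection is Q = (-37.5, 31.2). M is the foot of the tangent from Q: M = (-25.8, 12.2).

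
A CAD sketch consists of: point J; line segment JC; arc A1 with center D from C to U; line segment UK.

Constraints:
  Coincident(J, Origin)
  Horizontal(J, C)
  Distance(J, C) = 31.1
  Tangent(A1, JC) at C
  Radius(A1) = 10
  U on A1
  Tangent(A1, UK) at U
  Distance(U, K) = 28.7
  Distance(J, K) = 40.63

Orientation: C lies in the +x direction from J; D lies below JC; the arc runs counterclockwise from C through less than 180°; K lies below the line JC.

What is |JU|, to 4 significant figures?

22.86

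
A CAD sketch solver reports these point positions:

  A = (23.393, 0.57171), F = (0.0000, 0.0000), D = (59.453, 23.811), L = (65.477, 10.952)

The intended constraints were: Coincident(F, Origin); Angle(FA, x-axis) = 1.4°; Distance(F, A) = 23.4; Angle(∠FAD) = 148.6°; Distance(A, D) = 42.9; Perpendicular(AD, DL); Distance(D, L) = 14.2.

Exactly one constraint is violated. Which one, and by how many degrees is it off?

Perpendicular(AD, DL) — off by 7.70°.

F = (0.00, 0.00) ✓; FA at 1.400° ✓; |FA| = 23.40 ✓; ∠FAD = 148.6° ✓; |AD| = 42.90 ✓; ∠(AD, DL) = 97.70° ✗; |DL| = 14.20 ✓.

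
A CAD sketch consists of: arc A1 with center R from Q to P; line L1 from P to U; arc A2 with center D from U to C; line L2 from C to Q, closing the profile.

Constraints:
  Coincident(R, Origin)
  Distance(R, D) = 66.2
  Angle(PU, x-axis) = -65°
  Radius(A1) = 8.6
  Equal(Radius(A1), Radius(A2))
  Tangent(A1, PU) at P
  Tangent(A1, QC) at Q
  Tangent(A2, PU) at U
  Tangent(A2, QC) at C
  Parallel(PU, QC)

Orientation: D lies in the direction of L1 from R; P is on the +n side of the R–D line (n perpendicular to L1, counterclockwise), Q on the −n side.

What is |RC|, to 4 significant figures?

66.76

The slot axis is L1's direction at -65.0°, so u = (cos -65.0°, sin -65.0°) = (0.4226, -0.9063) and n = (−sin -65.0°, cos -65.0°) = (0.9063, 0.4226). R is at the origin and D lies 66.2 along u from R, so D = 66.2·u = (27.98, -60.00). Tangency of A1 to both parallel lines with radius 8.6 puts P and Q at R ± 8.6·n: P = (7.794, 3.635), Q = (-7.794, -3.635). Equal radii place U and C the same way about D: U = D + 8.6·n = (35.77, -56.36), C = D − 8.6·n = (20.18, -63.63). Then |RC| = |C − R| = 66.76.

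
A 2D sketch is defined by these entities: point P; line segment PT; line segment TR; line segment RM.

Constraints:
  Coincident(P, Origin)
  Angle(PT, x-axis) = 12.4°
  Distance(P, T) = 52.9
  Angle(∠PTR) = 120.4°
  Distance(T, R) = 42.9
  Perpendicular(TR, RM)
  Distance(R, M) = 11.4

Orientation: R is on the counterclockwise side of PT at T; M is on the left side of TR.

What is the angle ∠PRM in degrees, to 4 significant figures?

56.78°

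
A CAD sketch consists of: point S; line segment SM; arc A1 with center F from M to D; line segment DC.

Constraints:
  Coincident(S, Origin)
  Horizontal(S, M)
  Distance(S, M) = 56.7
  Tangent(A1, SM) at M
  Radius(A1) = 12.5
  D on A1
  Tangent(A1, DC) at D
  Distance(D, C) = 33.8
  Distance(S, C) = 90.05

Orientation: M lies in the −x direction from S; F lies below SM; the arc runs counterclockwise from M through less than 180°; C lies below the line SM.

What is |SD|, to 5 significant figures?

68.679

S is at the origin; SM is horizontal with |SM| = 56.7 and M on the −x side, so M = (-56.700, 0.0000). A1 meets SM tangentially, so FM is at right angles to SM, so F = M + (0, -12.5) = (-56.700, -12.500). Since FD ⟂ DC (tangency), |FC| = √(12.5² + 33.8²) = 36.037 regardless of where D sits on A1. So C lies on both circle(S, 90.05) and circle(F, 36.037); the below-SM intersection is C = (-81.202, -38.926). D is the foot of the tangent from C: D = (-68.245, -7.7083).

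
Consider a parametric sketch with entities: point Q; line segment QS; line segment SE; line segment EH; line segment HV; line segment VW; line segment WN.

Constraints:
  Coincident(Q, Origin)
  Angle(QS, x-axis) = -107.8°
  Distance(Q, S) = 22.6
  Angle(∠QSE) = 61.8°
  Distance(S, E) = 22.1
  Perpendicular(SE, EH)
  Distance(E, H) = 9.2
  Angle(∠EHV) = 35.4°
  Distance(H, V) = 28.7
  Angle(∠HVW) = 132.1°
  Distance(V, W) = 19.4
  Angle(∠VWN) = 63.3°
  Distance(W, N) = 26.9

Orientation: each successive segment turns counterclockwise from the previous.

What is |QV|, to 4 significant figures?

34.51

Q is at the origin; QS runs at -107.8° with length 22.6, so S = (-6.909, -21.52). ∠QSE = 61.8° gives SE at 10.40° from the x-axis; with |SE| = 22.1, E = (14.83, -17.53). SE ⟂ EH, so EH runs at 100.4°; with |EH| = 9.2, H = (13.17, -8.480). ∠EHV = 35.4° gives HV at -115.0° from the x-axis; with |HV| = 28.7, V = (1.038, -34.49). Then |QV| = |V − Q| = 34.51.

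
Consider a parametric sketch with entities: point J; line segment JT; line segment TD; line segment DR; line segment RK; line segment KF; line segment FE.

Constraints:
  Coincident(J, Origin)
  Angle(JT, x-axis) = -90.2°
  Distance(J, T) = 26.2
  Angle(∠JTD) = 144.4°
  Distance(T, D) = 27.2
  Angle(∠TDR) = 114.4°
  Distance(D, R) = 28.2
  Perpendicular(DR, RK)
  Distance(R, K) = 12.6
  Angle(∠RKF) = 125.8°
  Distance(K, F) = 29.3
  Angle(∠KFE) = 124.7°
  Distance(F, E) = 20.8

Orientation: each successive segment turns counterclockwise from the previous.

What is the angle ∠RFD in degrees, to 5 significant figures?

47.111°

DR ⟂ RK, so RK runs at 101.00°; with |RK| = 12.6, K = (40.943, -30.622). ∠RKF = 125.8° gives KF at 155.20° from the x-axis; with |KF| = 29.3, F = (14.345, -18.332). Then cos ∠RFD = FR·FD / (|FR||FD|), giving 47.111°.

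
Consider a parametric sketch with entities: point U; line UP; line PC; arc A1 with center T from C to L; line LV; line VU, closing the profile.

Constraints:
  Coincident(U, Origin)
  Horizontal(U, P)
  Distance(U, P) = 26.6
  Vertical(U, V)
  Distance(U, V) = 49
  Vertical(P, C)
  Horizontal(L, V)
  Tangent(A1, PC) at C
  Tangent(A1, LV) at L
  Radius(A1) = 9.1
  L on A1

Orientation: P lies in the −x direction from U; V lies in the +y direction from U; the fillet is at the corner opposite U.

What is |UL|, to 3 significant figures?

52.0

The virtual corner opposite U is at (-26.6, 49.0). A1 meets PC tangentially, so TC is at right angles to PC and A1 meets LV tangentially, so TL is at right angles to LV, with radius 9.1, so the center T sits 9.1 in from both sides at T = (-17.5, 39.9). That places the tangent points at C = (-26.6, 39.9) on PC and L = (-17.5, 49.0) on LV. Then |UL| = |L − U| = 52.0.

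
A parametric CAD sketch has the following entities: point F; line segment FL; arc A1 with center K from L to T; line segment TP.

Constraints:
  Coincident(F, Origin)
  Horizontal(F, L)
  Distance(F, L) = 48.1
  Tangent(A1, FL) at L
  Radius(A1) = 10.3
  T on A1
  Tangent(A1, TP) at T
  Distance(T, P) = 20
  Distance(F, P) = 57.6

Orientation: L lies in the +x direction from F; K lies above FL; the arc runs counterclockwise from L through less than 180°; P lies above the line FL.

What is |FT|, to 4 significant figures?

59.12

F is at the origin; FL is horizontal with |FL| = 48.1 and L on the +x side, so L = (48.10, 0.000). Since A1 is tangent to FL there, KL ⟂ FL, so K = L + (0, 10.3) = (48.10, 10.30). Since KT ⟂ TP (tangency), |KP| = √(10.3² + 20.0²) = 22.50 regardless of where T sits on A1. So P lies on both circle(F, 57.6) and circle(K, 22.50); the above-FL intersection is P = (47.36, 32.78). T is the foot of the tangent from P: T = (57.10, 15.31).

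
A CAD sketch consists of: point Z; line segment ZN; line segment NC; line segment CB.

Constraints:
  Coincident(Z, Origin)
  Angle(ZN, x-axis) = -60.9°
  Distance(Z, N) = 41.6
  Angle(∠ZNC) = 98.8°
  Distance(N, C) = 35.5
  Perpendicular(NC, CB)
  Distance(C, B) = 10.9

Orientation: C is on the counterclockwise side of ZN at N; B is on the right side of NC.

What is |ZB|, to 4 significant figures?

66.77

Z is at the origin; ZN runs at -60.9° with length 41.6, so N = 41.6·(cos -60.9°, sin -60.9°) = (20.23, -36.35). ∠ZNC = 98.8°, so NC runs at -60.9° + (180° − 98.8°) = 20.30° from the x-axis; with |NC| = 35.5, C = N + 35.5·(cos 20.30°, sin 20.30°) = (53.53, -24.03). NC ⟂ CB; with |CB| = 10.9 on the right of NC, B = C + 10.9·(0.3469, -0.9379) = (57.31, -34.26). Then |ZB| = |B − Z| = 66.77.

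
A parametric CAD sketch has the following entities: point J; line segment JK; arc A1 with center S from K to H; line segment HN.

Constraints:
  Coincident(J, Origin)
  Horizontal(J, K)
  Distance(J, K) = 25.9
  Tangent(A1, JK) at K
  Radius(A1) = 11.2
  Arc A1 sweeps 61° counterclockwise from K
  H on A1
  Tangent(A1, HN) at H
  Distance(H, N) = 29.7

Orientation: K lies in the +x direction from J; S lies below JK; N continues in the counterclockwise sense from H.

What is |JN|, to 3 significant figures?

31.8

J is at the origin; JK is horizontal with |JK| = 25.9 and K on the +x side, so K = (25.9, 0.00). Tangency of A1 to JK means the radius SK is perpendicular to JK, so S = K + (0, -11.2) = (25.9, -11.2). On A1, K sits at bearing 90° from S; a 61° counterclockwise sweep puts H at bearing 151°, so H = S + 11.2·(cos 151°, sin 151°) = (16.1, -5.77). A1 meets HN tangentially, so SH is at right angles to HN, so HN runs along (−sin 151°, cos 151°); with |HN| = 29.7, N = (1.71, -31.7). Then |JN| = |N − J| = 31.8.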